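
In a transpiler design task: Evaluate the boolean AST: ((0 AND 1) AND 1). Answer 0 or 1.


Step 1: Evaluate inner node
  0 AND 1 = 0
Step 2: Evaluate root node
  0 AND 1 = 0

0


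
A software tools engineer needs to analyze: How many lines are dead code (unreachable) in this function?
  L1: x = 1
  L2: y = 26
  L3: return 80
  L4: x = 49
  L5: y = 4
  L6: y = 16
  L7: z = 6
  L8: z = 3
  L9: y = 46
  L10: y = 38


Analyzing control flow:
  L1: reachable (before return)
  L2: reachable (before return)
  L3: reachable (return statement)
  L4: DEAD (after return at L3)
  L5: DEAD (after return at L3)
  L6: DEAD (after return at L3)
  L7: DEAD (after return at L3)
  L8: DEAD (after return at L3)
  L9: DEAD (after return at L3)
  L10: DEAD (after return at L3)
Return at L3, total lines = 10
Dead lines: L4 through L10
Count: 7

7


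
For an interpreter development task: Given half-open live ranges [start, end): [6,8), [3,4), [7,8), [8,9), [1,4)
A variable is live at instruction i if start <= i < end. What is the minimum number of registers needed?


Live ranges:
  Var0: [6, 8)
  Var1: [3, 4)
  Var2: [7, 8)
  Var3: [8, 9)
  Var4: [1, 4)
Sweep-line events (position, delta, active):
  pos=1 start -> active=1
  pos=3 start -> active=2
  pos=4 end -> active=1
  pos=4 end -> active=0
  pos=6 start -> active=1
  pos=7 start -> active=2
  pos=8 end -> active=1
  pos=8 end -> active=0
  pos=8 start -> active=1
  pos=9 end -> active=0
Maximum simultaneous active: 2
Minimum registers needed: 2

2


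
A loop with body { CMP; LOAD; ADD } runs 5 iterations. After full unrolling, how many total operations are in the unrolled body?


Loop body operations: CMP, LOAD, ADD (3 ops per iteration)
Unrolling 5 iterations:
  Iteration 1: CMP, LOAD, ADD (3 ops)
  Iteration 2: CMP, LOAD, ADD (3 ops)
  Iteration 3: CMP, LOAD, ADD (3 ops)
  Iteration 4: CMP, LOAD, ADD (3 ops)
  Iteration 5: CMP, LOAD, ADD (3 ops)
Total: 5 iterations * 3 ops/iter = 15 operations

15


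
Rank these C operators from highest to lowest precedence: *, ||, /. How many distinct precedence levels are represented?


Looking up precedence for each operator:
  * -> precedence 6
  || -> precedence 1
  / -> precedence 6
Sorted highest to lowest: *, /, ||
Distinct precedence values: [6, 1]
Number of distinct levels: 2

2


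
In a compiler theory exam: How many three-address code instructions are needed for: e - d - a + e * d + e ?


Expression: e - d - a + e * d + e
Generating three-address code (respecting * over +/- precedence):
  Instruction 1: t1 = e * d
  Instruction 2: t2 = e - d
  Instruction 3: t3 = t2 - a
  Instruction 4: t4 = t3 + t1
  Instruction 5: t5 = t4 + e
Total instructions: 5

5


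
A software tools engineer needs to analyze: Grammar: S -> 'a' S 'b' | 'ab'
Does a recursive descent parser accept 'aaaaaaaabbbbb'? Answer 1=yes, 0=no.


Grammar accepts strings of the form a^n b^n (n >= 1)
Word: 'aaaaaaaabbbbb'
Counting: 8 a's and 5 b's
Check: 8 == 5? No
Mismatch: a-count != b-count
Rejected

0


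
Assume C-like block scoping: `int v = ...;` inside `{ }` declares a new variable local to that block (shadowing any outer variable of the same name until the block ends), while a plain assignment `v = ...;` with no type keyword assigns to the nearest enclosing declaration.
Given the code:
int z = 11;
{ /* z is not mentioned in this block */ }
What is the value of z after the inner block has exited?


Analyzing scoping rules:
Outer scope: declares z = 11
Inner block: z is neither redeclared nor assigned -> unchanged
After the block -> 11
Result: 11

11


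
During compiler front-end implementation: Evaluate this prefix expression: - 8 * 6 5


Parsing prefix expression: - 8 * 6 5
Step 1: Innermost operation '* 6 5'
  6 * 5 = 30
Step 2: Outer operation '- 8 [30]'
  8 - 30 = -22

-22


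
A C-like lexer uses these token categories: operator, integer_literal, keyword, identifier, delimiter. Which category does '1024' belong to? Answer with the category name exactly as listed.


Token: '1024'
Checking categories:
  identifier: no
  integer_literal: YES
  operator: no
  keyword: no
  delimiter: no
Category: integer_literal

integer_literal


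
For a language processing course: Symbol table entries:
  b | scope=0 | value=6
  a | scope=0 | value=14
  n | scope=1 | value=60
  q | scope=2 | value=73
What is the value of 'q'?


Searching symbol table for 'q':
  b | scope=0 | value=6
  a | scope=0 | value=14
  n | scope=1 | value=60
  q | scope=2 | value=73 <- MATCH
Found 'q' at scope 2 with value 73

73


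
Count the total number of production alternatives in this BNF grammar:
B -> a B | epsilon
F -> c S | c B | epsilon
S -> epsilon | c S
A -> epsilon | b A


Counting alternatives per rule:
  B: 2 alternative(s)
  F: 3 alternative(s)
  S: 2 alternative(s)
  A: 2 alternative(s)
Sum: 2 + 3 + 2 + 2 = 9

9


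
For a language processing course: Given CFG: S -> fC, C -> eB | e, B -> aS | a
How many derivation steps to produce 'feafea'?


Grammar: S -> fC, C -> eB | e, B -> aS | a
Deriving 'feafea':
Step 1: S -> fC => fC
Step 2: C -> eB => feB
Step 3: B -> aS => feaS
Step 4: S -> fC => feafC
Step 5: C -> eB => feafeB
Step 6: B -> a => feafea
Total derivation steps: 6

6


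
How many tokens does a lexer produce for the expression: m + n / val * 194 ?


Scanning 'm + n / val * 194'
Token 1: 'm' -> identifier
Token 2: '+' -> operator
Token 3: 'n' -> identifier
Token 4: '/' -> operator
Token 5: 'val' -> identifier
Token 6: '*' -> operator
Token 7: '194' -> integer_literal
Total tokens: 7

7


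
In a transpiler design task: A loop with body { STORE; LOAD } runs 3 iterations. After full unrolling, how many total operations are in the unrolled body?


Loop body operations: STORE, LOAD (2 ops per iteration)
Unrolling 3 iterations:
  Iteration 1: STORE, LOAD (2 ops)
  Iteration 2: STORE, LOAD (2 ops)
  Iteration 3: STORE, LOAD (2 ops)
Total: 3 iterations * 2 ops/iter = 6 operations

6


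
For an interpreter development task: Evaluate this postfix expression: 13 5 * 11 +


Processing tokens left to right:
Push 13, Push 5
Pop 13 and 5, compute 13 * 5 = 65, push 65
Push 11
Pop 65 and 11, compute 65 + 11 = 76, push 76
Stack result: 76

76


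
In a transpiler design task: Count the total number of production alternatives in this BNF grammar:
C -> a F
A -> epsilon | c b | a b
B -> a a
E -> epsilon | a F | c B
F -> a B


Counting alternatives per rule:
  C: 1 alternative(s)
  A: 3 alternative(s)
  B: 1 alternative(s)
  E: 3 alternative(s)
  F: 1 alternative(s)
Sum: 1 + 3 + 1 + 3 + 1 = 9

9


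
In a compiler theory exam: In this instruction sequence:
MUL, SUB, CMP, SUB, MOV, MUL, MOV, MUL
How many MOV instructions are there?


Scanning instruction sequence for MOV:
  Position 1: MUL
  Position 2: SUB
  Position 3: CMP
  Position 4: SUB
  Position 5: MOV <- MATCH
  Position 6: MUL
  Position 7: MOV <- MATCH
  Position 8: MUL
Matches at positions: [5, 7]
Total MOV count: 2

2


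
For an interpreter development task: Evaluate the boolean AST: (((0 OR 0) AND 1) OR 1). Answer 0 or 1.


Step 1: Evaluate inner node
  0 OR 0 = 0
Step 2: Evaluate next node
  0 AND 1 = 0
Step 3: Evaluate root node
  0 OR 1 = 1

1


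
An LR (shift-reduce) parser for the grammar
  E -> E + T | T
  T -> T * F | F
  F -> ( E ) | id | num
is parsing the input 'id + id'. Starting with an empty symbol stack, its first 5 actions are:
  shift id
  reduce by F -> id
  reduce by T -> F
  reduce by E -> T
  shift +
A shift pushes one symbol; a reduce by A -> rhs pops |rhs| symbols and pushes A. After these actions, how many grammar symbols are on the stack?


Tracking the symbol stack through each action:
  Action 1: shift 'id' : push -> stack = [id] (size 1)
  Action 2: reduce by F -> id : pop 1, push F -> stack = [F] (size 1)
  Action 3: reduce by T -> F : pop 1, push T -> stack = [T] (size 1)
  Action 4: reduce by E -> T : pop 1, push E -> stack = [E] (size 1)
  Action 5: shift '+' : push -> stack = [E, +] (size 2)
Final stack size: 2

2


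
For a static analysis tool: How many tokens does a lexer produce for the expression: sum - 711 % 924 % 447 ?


Scanning 'sum - 711 % 924 % 447'
Token 1: 'sum' -> identifier
Token 2: '-' -> operator
Token 3: '711' -> integer_literal
Token 4: '%' -> operator
Token 5: '924' -> integer_literal
Token 6: '%' -> operator
Token 7: '447' -> integer_literal
Total tokens: 7

7


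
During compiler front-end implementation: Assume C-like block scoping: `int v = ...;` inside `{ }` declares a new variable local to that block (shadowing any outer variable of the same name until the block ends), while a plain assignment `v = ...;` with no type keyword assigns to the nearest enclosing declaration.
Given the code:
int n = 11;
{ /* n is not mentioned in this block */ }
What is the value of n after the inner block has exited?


Analyzing scoping rules:
Outer scope: declares n = 11
Inner block: n is neither redeclared nor assigned -> unchanged
After the block -> 11
Result: 11

11


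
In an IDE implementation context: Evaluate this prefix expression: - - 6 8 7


Parsing prefix expression: - - 6 8 7
Step 1: Innermost operation '- 6 8'
  6 - 8 = -2
Step 2: Outer operation '- [-2] 7'
  -2 - 7 = -9

-9


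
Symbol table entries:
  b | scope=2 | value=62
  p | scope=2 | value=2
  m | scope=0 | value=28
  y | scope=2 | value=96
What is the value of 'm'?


Searching symbol table for 'm':
  b | scope=2 | value=62
  p | scope=2 | value=2
  m | scope=0 | value=28 <- MATCH
  y | scope=2 | value=96
Found 'm' at scope 0 with value 28

28


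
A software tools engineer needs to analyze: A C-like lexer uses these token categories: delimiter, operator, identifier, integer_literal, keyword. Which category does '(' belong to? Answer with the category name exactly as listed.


Token: '('
Checking categories:
  identifier: no
  integer_literal: no
  operator: no
  keyword: no
  delimiter: YES
Category: delimiter

delimiter


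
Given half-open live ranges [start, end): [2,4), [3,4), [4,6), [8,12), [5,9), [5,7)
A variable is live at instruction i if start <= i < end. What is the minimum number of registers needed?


Live ranges:
  Var0: [2, 4)
  Var1: [3, 4)
  Var2: [4, 6)
  Var3: [8, 12)
  Var4: [5, 9)
  Var5: [5, 7)
Sweep-line events (position, delta, active):
  pos=2 start -> active=1
  pos=3 start -> active=2
  pos=4 end -> active=1
  pos=4 end -> active=0
  pos=4 start -> active=1
  pos=5 start -> active=2
  pos=5 start -> active=3
  pos=6 end -> active=2
  pos=7 end -> active=1
  pos=8 start -> active=2
  pos=9 end -> active=1
  pos=12 end -> active=0
Maximum simultaneous active: 3
Minimum registers needed: 3

3


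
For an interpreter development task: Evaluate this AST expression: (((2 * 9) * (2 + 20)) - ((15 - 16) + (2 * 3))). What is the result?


Expression: (((2 * 9) * (2 + 20)) - ((15 - 16) + (2 * 3)))
Evaluating step by step:
  2 * 9 = 18
  2 + 20 = 22
  18 * 22 = 396
  15 - 16 = -1
  2 * 3 = 6
  -1 + 6 = 5
  396 - 5 = 391
Result: 391

391


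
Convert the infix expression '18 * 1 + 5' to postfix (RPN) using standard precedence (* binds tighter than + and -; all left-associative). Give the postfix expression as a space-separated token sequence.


Applying the shunting-yard algorithm:
  Operand 18 -> output
  Push '*' onto operator stack -> op-stack: [*]
  Operand 1 -> output
  See '+' (prec 1); top '*' (prec 2) >= it -> pop '*' to output
  Push '+' onto operator stack -> op-stack: [+]
  Operand 5 -> output
  End of input: pop '+' to output
Postfix result: 18 1 * 5 +

18 1 * 5 +


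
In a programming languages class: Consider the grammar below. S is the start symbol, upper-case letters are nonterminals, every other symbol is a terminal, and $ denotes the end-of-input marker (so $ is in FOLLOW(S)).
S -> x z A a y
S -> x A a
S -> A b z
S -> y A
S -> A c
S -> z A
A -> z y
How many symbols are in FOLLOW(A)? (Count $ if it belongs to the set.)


S is the start symbol and does not occur in any rule body, so FOLLOW(S) = {$}.
Examining every occurrence of A in a rule body:
  S -> x z A a y : A is followed by terminal 'a' -> add 'a'
  S -> x A a : A is followed by terminal 'a' -> add 'a' (already in the set)
  S -> A b z : A is followed by terminal 'b' -> add 'b'
  S -> y A : A is at the right end -> add FOLLOW(S) = {$}
  S -> A c : A is followed by terminal 'c' -> add 'c'
  S -> z A : A is at the right end -> add FOLLOW(S) = {$} (already in the set)
  A -> z y : A does not occur in the body -> contributes nothing
FOLLOW(A) = {a, b, c, $}
Count: 4

4


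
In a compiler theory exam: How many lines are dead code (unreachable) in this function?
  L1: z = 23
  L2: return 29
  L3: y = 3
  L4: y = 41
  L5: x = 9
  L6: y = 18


Analyzing control flow:
  L1: reachable (before return)
  L2: reachable (return statement)
  L3: DEAD (after return at L2)
  L4: DEAD (after return at L2)
  L5: DEAD (after return at L2)
  L6: DEAD (after return at L2)
Return at L2, total lines = 6
Dead lines: L3 through L6
Count: 4

4


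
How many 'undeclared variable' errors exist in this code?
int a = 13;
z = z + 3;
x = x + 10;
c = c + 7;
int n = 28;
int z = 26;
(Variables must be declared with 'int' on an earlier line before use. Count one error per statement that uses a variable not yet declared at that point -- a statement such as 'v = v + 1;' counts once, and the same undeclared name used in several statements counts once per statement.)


Scanning code line by line:
  Line 1: declare 'a' -> declared = ['a']
  Line 2: use 'z' -> ERROR (undeclared)
  Line 3: use 'x' -> ERROR (undeclared)
  Line 4: use 'c' -> ERROR (undeclared)
  Line 5: declare 'n' -> declared = ['a', 'n']
  Line 6: declare 'z' -> declared = ['a', 'n', 'z']
Total undeclared variable errors: 3

3


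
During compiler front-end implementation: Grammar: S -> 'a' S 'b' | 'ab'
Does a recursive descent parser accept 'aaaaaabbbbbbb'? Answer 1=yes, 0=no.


Grammar accepts strings of the form a^n b^n (n >= 1)
Word: 'aaaaaabbbbbbb'
Counting: 6 a's and 7 b's
Check: 6 == 7? No
Mismatch: a-count != b-count
Rejected

0


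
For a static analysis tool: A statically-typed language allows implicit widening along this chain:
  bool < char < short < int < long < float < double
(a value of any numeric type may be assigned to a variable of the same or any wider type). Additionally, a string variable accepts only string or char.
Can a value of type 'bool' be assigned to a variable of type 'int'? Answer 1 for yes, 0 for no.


Target variable type: int
Source value type: bool
Numeric ranks: bool=0, int=3
Widening allowed iff rank(source) <= rank(target): 0 <= 3? Yes
Result: 1

1


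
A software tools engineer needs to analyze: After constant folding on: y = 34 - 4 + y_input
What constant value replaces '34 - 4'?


Identifying constant sub-expression:
  Original: y = 34 - 4 + y_input
  34 and 4 are both compile-time constants
  Evaluating: 34 - 4 = 30
  After folding: y = 30 + y_input

30


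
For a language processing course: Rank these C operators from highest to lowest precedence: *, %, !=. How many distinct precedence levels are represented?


Looking up precedence for each operator:
  * -> precedence 6
  % -> precedence 6
  != -> precedence 3
Sorted highest to lowest: *, %, !=
Distinct precedence values: [6, 3]
Number of distinct levels: 2

2


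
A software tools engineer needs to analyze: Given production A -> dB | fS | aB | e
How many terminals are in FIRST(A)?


Production: A -> dB | fS | aB | e
Examining each alternative for leading terminals:
  A -> dB : first terminal = 'd'
  A -> fS : first terminal = 'f'
  A -> aB : first terminal = 'a'
  A -> e : first terminal = 'e'
FIRST(A) = {a, d, e, f}
Count: 4

4


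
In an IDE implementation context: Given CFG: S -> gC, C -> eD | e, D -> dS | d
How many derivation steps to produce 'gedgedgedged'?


Grammar: S -> gC, C -> eD | e, D -> dS | d
Deriving 'gedgedgedged':
Step 1: S -> gC => gC
Step 2: C -> eD => geD
Step 3: D -> dS => gedS
Step 4: S -> gC => gedgC
Step 5: C -> eD => gedgeD
Step 6: D -> dS => gedgedS
Step 7: S -> gC => gedgedgC
Step 8: C -> eD => gedgedgeD
Step 9: D -> dS => gedgedgedS
Step 10: S -> gC => gedgedgedgC
Step 11: C -> eD => gedgedgedgeD
Step 12: D -> d => gedgedgedged
Total derivation steps: 12

12


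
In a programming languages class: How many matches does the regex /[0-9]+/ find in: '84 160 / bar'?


Pattern: /[0-9]+/ (int literals)
Input: '84 160 / bar'
Scanning for matches:
  Match 1: '84'
  Match 2: '160'
Total matches: 2

2


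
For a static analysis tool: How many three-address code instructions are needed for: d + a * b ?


Expression: d + a * b
Generating three-address code (respecting * over +/- precedence):
  Instruction 1: t1 = a * b
  Instruction 2: t2 = d + t1
Total instructions: 2

2


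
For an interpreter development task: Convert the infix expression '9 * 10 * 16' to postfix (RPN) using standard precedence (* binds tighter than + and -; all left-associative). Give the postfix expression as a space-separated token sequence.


Applying the shunting-yard algorithm:
  Operand 9 -> output
  Push '*' onto operator stack -> op-stack: [*]
  Operand 10 -> output
  See '*' (prec 2); top '*' (prec 2) >= it -> pop '*' to output
  Push '*' onto operator stack -> op-stack: [*]
  Operand 16 -> output
  End of input: pop '*' to output
Postfix result: 9 10 * 16 *

9 10 * 16 *


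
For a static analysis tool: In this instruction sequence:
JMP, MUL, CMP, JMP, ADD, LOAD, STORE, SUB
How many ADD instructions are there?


Scanning instruction sequence for ADD:
  Position 1: JMP
  Position 2: MUL
  Position 3: CMP
  Position 4: JMP
  Position 5: ADD <- MATCH
  Position 6: LOAD
  Position 7: STORE
  Position 8: SUB
Matches at positions: [5]
Total ADD count: 1

1


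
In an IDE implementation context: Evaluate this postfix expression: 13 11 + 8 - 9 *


Processing tokens left to right:
Push 13, Push 11
Pop 13 and 11, compute 13 + 11 = 24, push 24
Push 8
Pop 24 and 8, compute 24 - 8 = 16, push 16
Push 9
Pop 16 and 9, compute 16 * 9 = 144, push 144
Stack result: 144

144


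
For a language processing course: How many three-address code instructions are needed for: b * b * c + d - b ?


Expression: b * b * c + d - b
Generating three-address code (respecting * over +/- precedence):
  Instruction 1: t1 = b * b
  Instruction 2: t2 = t1 * c
  Instruction 3: t3 = t2 + d
  Instruction 4: t4 = t3 - b
Total instructions: 4

4


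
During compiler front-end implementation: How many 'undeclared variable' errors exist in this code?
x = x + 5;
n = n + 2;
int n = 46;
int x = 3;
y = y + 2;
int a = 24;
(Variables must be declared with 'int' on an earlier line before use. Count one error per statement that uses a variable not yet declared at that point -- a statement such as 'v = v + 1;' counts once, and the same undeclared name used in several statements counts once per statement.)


Scanning code line by line:
  Line 1: use 'x' -> ERROR (undeclared)
  Line 2: use 'n' -> ERROR (undeclared)
  Line 3: declare 'n' -> declared = ['n']
  Line 4: declare 'x' -> declared = ['n', 'x']
  Line 5: use 'y' -> ERROR (undeclared)
  Line 6: declare 'a' -> declared = ['a', 'n', 'x']
Total undeclared variable errors: 3

3


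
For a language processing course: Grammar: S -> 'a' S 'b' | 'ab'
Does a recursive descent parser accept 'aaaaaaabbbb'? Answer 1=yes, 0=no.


Grammar accepts strings of the form a^n b^n (n >= 1)
Word: 'aaaaaaabbbb'
Counting: 7 a's and 4 b's
Check: 7 == 4? No
Mismatch: a-count != b-count
Rejected

0


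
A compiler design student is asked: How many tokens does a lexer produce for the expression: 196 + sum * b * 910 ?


Scanning '196 + sum * b * 910'
Token 1: '196' -> integer_literal
Token 2: '+' -> operator
Token 3: 'sum' -> identifier
Token 4: '*' -> operator
Token 5: 'b' -> identifier
Token 6: '*' -> operator
Token 7: '910' -> integer_literal
Total tokens: 7

7


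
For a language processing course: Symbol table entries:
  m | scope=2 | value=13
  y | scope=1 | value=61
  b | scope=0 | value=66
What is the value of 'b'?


Searching symbol table for 'b':
  m | scope=2 | value=13
  y | scope=1 | value=61
  b | scope=0 | value=66 <- MATCH
Found 'b' at scope 0 with value 66

66


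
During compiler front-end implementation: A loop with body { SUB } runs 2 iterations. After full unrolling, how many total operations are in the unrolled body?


Loop body operations: SUB (1 op per iteration)
Unrolling 2 iterations:
  Iteration 1: SUB (1 ops)
  Iteration 2: SUB (1 ops)
Total: 2 iterations * 1 ops/iter = 2 operations

2


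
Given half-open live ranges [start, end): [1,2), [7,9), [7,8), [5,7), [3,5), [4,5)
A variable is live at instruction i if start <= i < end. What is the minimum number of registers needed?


Live ranges:
  Var0: [1, 2)
  Var1: [7, 9)
  Var2: [7, 8)
  Var3: [5, 7)
  Var4: [3, 5)
  Var5: [4, 5)
Sweep-line events (position, delta, active):
  pos=1 start -> active=1
  pos=2 end -> active=0
  pos=3 start -> active=1
  pos=4 start -> active=2
  pos=5 end -> active=1
  pos=5 end -> active=0
  pos=5 start -> active=1
  pos=7 end -> active=0
  pos=7 start -> active=1
  pos=7 start -> active=2
  pos=8 end -> active=1
  pos=9 end -> active=0
Maximum simultaneous active: 2
Minimum registers needed: 2

2


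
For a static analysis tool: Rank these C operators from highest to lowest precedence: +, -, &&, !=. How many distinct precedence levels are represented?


Looking up precedence for each operator:
  + -> precedence 5
  - -> precedence 5
  && -> precedence 2
  != -> precedence 3
Sorted highest to lowest: +, -, !=, &&
Distinct precedence values: [5, 3, 2]
Number of distinct levels: 3

3


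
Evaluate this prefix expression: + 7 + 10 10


Parsing prefix expression: + 7 + 10 10
Step 1: Innermost operation '+ 10 10'
  10 + 10 = 20
Step 2: Outer operation '+ 7 [20]'
  7 + 20 = 27

27


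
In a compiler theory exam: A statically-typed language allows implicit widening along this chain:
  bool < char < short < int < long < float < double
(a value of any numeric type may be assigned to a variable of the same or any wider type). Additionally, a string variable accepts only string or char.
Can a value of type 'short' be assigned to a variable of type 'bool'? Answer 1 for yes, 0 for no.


Target variable type: bool
Source value type: short
Numeric ranks: short=2, bool=0
Widening allowed iff rank(source) <= rank(target): 2 <= 0? No
Result: 0

0


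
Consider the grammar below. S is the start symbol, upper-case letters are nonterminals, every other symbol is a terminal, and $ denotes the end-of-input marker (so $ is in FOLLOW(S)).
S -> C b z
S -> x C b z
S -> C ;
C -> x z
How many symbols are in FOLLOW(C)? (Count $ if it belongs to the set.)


S is the start symbol and does not occur in any rule body, so FOLLOW(S) = {$}.
Examining every occurrence of C in a rule body:
  S -> C b z : C is followed by terminal 'b' -> add 'b'
  S -> x C b z : C is followed by terminal 'b' -> add 'b' (already in the set)
  S -> C ; : C is followed by terminal ';' -> add ';'
  C -> x z : C does not occur in the body -> contributes nothing
FOLLOW(C) = {;, b}
Count: 2

2


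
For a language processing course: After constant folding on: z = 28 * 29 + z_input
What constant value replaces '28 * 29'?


Identifying constant sub-expression:
  Original: z = 28 * 29 + z_input
  28 and 29 are both compile-time constants
  Evaluating: 28 * 29 = 812
  After folding: z = 812 + z_input

812


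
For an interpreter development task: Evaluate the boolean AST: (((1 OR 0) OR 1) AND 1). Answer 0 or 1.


Step 1: Evaluate inner node
  1 OR 0 = 1
Step 2: Evaluate next node
  1 OR 1 = 1
Step 3: Evaluate root node
  1 AND 1 = 1

1


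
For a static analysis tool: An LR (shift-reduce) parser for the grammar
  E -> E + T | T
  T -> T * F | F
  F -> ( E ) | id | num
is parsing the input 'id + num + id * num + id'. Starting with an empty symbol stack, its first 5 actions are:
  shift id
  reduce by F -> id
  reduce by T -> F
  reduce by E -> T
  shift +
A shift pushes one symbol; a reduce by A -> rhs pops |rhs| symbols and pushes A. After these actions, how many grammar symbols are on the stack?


Tracking the symbol stack through each action:
  Action 1: shift 'id' : push -> stack = [id] (size 1)
  Action 2: reduce by F -> id : pop 1, push F -> stack = [F] (size 1)
  Action 3: reduce by T -> F : pop 1, push T -> stack = [T] (size 1)
  Action 4: reduce by E -> T : pop 1, push E -> stack = [E] (size 1)
  Action 5: shift '+' : push -> stack = [E, +] (size 2)
Final stack size: 2

2


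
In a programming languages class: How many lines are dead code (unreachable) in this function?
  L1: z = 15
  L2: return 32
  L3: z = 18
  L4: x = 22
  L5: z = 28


Analyzing control flow:
  L1: reachable (before return)
  L2: reachable (return statement)
  L3: DEAD (after return at L2)
  L4: DEAD (after return at L2)
  L5: DEAD (after return at L2)
Return at L2, total lines = 5
Dead lines: L3 through L5
Count: 3

3


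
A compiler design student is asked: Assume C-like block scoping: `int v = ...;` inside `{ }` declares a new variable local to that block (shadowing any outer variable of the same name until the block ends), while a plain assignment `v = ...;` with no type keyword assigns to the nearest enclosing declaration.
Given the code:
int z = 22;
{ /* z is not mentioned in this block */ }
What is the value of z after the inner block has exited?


Analyzing scoping rules:
Outer scope: declares z = 22
Inner block: z is neither redeclared nor assigned -> unchanged
After the block -> 22
Result: 22

22


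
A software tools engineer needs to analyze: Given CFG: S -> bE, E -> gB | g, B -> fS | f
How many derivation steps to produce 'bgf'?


Grammar: S -> bE, E -> gB | g, B -> fS | f
Deriving 'bgf':
Step 1: S -> bE => bE
Step 2: E -> gB => bgB
Step 3: B -> f => bgf
Total derivation steps: 3

3


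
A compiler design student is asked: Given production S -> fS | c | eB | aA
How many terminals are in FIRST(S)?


Production: S -> fS | c | eB | aA
Examining each alternative for leading terminals:
  S -> fS : first terminal = 'f'
  S -> c : first terminal = 'c'
  S -> eB : first terminal = 'e'
  S -> aA : first terminal = 'a'
FIRST(S) = {a, c, e, f}
Count: 4

4


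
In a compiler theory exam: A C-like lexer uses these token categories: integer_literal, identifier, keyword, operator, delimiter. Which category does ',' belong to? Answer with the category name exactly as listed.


Token: ','
Checking categories:
  identifier: no
  integer_literal: no
  operator: no
  keyword: no
  delimiter: YES
Category: delimiter

delimiter


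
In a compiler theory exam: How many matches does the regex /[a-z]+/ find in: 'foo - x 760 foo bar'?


Pattern: /[a-z]+/ (identifiers)
Input: 'foo - x 760 foo bar'
Scanning for matches:
  Match 1: 'foo'
  Match 2: 'x'
  Match 3: 'foo'
  Match 4: 'bar'
Total matches: 4

4


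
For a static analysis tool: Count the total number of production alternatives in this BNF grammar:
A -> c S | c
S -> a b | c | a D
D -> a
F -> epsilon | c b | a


Counting alternatives per rule:
  A: 2 alternative(s)
  S: 3 alternative(s)
  D: 1 alternative(s)
  F: 3 alternative(s)
Sum: 2 + 3 + 1 + 3 = 9

9


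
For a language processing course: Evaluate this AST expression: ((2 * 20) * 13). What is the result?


Expression: ((2 * 20) * 13)
Evaluating step by step:
  2 * 20 = 40
  40 * 13 = 520
Result: 520

520


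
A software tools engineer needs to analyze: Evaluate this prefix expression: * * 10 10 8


Parsing prefix expression: * * 10 10 8
Step 1: Innermost operation '* 10 10'
  10 * 10 = 100
Step 2: Outer operation '* [100] 8'
  100 * 8 = 800

800


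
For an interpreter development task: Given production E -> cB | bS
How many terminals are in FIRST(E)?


Production: E -> cB | bS
Examining each alternative for leading terminals:
  E -> cB : first terminal = 'c'
  E -> bS : first terminal = 'b'
FIRST(E) = {b, c}
Count: 2

2


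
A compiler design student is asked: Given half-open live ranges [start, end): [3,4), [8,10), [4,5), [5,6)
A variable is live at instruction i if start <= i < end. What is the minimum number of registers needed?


Live ranges:
  Var0: [3, 4)
  Var1: [8, 10)
  Var2: [4, 5)
  Var3: [5, 6)
Sweep-line events (position, delta, active):
  pos=3 start -> active=1
  pos=4 end -> active=0
  pos=4 start -> active=1
  pos=5 end -> active=0
  pos=5 start -> active=1
  pos=6 end -> active=0
  pos=8 start -> active=1
  pos=10 end -> active=0
Maximum simultaneous active: 1
Minimum registers needed: 1

1


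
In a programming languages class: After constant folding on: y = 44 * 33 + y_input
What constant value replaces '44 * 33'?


Identifying constant sub-expression:
  Original: y = 44 * 33 + y_input
  44 and 33 are both compile-time constants
  Evaluating: 44 * 33 = 1452
  After folding: y = 1452 + y_input

1452


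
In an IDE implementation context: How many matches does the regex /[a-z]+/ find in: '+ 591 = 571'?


Pattern: /[a-z]+/ (identifiers)
Input: '+ 591 = 571'
Scanning for matches:
Total matches: 0

0


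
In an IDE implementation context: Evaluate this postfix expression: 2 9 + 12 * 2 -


Processing tokens left to right:
Push 2, Push 9
Pop 2 and 9, compute 2 + 9 = 11, push 11
Push 12
Pop 11 and 12, compute 11 * 12 = 132, push 132
Push 2
Pop 132 and 2, compute 132 - 2 = 130, push 130
Stack result: 130

130


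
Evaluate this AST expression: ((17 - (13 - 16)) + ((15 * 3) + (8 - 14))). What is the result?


Expression: ((17 - (13 - 16)) + ((15 * 3) + (8 - 14)))
Evaluating step by step:
  13 - 16 = -3
  17 - -3 = 20
  15 * 3 = 45
  8 - 14 = -6
  45 + -6 = 39
  20 + 39 = 59
Result: 59

59


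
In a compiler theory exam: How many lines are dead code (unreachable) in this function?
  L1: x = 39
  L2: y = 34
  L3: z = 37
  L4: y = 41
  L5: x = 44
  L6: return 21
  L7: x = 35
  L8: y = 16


Analyzing control flow:
  L1: reachable (before return)
  L2: reachable (before return)
  L3: reachable (before return)
  L4: reachable (before return)
  L5: reachable (before return)
  L6: reachable (return statement)
  L7: DEAD (after return at L6)
  L8: DEAD (after return at L6)
Return at L6, total lines = 8
Dead lines: L7 through L8
Count: 2

2


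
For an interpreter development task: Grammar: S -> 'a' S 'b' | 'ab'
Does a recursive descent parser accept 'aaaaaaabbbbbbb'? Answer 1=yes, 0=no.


Grammar accepts strings of the form a^n b^n (n >= 1)
Word: 'aaaaaaabbbbbbb'
Counting: 7 a's and 7 b's
Check: 7 == 7? Yes
Derivation (S -> aSb applied 6 time(s), then S -> ab): S => aSb => aaSbb => aaaSbbb => aaaaSbbbb => aaaaaSbbbbb => aaaaaaSbbbbbb => aaaaaaabbbbbbb
Accepted

1


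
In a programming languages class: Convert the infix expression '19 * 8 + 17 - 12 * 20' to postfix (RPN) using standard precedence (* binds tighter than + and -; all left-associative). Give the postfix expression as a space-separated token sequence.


Applying the shunting-yard algorithm:
  Operand 19 -> output
  Push '*' onto operator stack -> op-stack: [*]
  Operand 8 -> output
  See '+' (prec 1); top '*' (prec 2) >= it -> pop '*' to output
  Push '+' onto operator stack -> op-stack: [+]
  Operand 17 -> output
  See '-' (prec 1); top '+' (prec 1) >= it -> pop '+' to output
  Push '-' onto operator stack -> op-stack: [-]
  Operand 12 -> output
  Push '*' onto operator stack -> op-stack: [-, *]
  Operand 20 -> output
  End of input: pop '*' to output
  End of input: pop '-' to output
Postfix result: 19 8 * 17 + 12 20 * -

19 8 * 17 + 12 20 * -


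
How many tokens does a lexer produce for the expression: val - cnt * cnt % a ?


Scanning 'val - cnt * cnt % a'
Token 1: 'val' -> identifier
Token 2: '-' -> operator
Token 3: 'cnt' -> identifier
Token 4: '*' -> operator
Token 5: 'cnt' -> identifier
Token 6: '%' -> operator
Token 7: 'a' -> identifier
Total tokens: 7

7


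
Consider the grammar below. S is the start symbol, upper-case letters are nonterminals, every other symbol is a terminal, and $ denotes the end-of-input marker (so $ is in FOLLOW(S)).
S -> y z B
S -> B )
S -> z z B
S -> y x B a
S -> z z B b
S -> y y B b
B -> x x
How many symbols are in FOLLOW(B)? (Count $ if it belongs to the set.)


S is the start symbol and does not occur in any rule body, so FOLLOW(S) = {$}.
Examining every occurrence of B in a rule body:
  S -> y z B : B is at the right end -> add FOLLOW(S) = {$}
  S -> B ) : B is followed by terminal ')' -> add ')'
  S -> z z B : B is at the right end -> add FOLLOW(S) = {$} (already in the set)
  S -> y x B a : B is followed by terminal 'a' -> add 'a'
  S -> z z B b : B is followed by terminal 'b' -> add 'b'
  S -> y y B b : B is followed by terminal 'b' -> add 'b' (already in the set)
  B -> x x : B does not occur in the body -> contributes nothing
FOLLOW(B) = {), a, b, $}
Count: 4

4


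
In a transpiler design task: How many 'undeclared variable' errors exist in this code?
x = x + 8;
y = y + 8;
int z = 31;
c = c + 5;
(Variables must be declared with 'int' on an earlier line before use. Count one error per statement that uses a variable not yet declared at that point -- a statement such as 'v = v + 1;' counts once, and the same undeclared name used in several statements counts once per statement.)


Scanning code line by line:
  Line 1: use 'x' -> ERROR (undeclared)
  Line 2: use 'y' -> ERROR (undeclared)
  Line 3: declare 'z' -> declared = ['z']
  Line 4: use 'c' -> ERROR (undeclared)
Total undeclared variable errors: 3

3


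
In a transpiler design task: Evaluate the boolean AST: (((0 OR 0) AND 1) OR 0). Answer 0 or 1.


Step 1: Evaluate inner node
  0 OR 0 = 0
Step 2: Evaluate next node
  0 AND 1 = 0
Step 3: Evaluate root node
  0 OR 0 = 0

0


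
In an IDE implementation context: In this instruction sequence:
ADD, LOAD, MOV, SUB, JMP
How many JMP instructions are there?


Scanning instruction sequence for JMP:
  Position 1: ADD
  Position 2: LOAD
  Position 3: MOV
  Position 4: SUB
  Position 5: JMP <- MATCH
Matches at positions: [5]
Total JMP count: 1

1


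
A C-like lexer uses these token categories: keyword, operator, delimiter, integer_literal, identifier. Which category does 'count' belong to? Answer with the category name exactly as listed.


Token: 'count'
Checking categories:
  identifier: YES
  integer_literal: no
  operator: no
  keyword: no
  delimiter: no
Category: identifier

identifier


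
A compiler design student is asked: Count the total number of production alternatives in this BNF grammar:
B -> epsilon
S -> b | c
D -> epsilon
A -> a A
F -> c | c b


Counting alternatives per rule:
  B: 1 alternative(s)
  S: 2 alternative(s)
  D: 1 alternative(s)
  A: 1 alternative(s)
  F: 2 alternative(s)
Sum: 1 + 2 + 1 + 1 + 2 = 7

7


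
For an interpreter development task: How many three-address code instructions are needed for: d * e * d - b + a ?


Expression: d * e * d - b + a
Generating three-address code (respecting * over +/- precedence):
  Instruction 1: t1 = d * e
  Instruction 2: t2 = t1 * d
  Instruction 3: t3 = t2 - b
  Instruction 4: t4 = t3 + a
Total instructions: 4

4


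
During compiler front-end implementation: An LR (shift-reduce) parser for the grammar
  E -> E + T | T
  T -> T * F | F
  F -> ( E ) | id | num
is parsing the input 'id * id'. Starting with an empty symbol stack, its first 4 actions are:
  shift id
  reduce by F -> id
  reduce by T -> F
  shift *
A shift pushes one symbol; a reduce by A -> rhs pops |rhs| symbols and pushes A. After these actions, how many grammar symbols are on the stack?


Tracking the symbol stack through each action:
  Action 1: shift 'id' : push -> stack = [id] (size 1)
  Action 2: reduce by F -> id : pop 1, push F -> stack = [F] (size 1)
  Action 3: reduce by T -> F : pop 1, push T -> stack = [T] (size 1)
  Action 4: shift '*' : push -> stack = [T, *] (size 2)
Final stack size: 2

2


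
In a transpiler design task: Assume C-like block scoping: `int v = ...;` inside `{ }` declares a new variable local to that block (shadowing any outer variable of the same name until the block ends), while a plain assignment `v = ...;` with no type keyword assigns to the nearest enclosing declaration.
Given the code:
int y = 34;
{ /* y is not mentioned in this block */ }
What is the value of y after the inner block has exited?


Analyzing scoping rules:
Outer scope: declares y = 34
Inner block: y is neither redeclared nor assigned -> unchanged
After the block -> 34
Result: 34

34


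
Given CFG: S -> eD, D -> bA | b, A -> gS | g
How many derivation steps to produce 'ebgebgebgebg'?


Grammar: S -> eD, D -> bA | b, A -> gS | g
Deriving 'ebgebgebgebg':
Step 1: S -> eD => eD
Step 2: D -> bA => ebA
Step 3: A -> gS => ebgS
Step 4: S -> eD => ebgeD
Step 5: D -> bA => ebgebA
Step 6: A -> gS => ebgebgS
Step 7: S -> eD => ebgebgeD
Step 8: D -> bA => ebgebgebA
Step 9: A -> gS => ebgebgebgS
Step 10: S -> eD => ebgebgebgeD
Step 11: D -> bA => ebgebgebgebA
Step 12: A -> g => ebgebgebgebg
Total derivation steps: 12

12


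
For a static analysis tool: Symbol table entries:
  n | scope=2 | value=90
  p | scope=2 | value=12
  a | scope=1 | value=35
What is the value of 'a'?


Searching symbol table for 'a':
  n | scope=2 | value=90
  p | scope=2 | value=12
  a | scope=1 | value=35 <- MATCH
Found 'a' at scope 1 with value 35

35


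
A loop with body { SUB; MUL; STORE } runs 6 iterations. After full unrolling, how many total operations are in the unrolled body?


Loop body operations: SUB, MUL, STORE (3 ops per iteration)
Unrolling 6 iterations:
  Iteration 1: SUB, MUL, STORE (3 ops)
  Iteration 2: SUB, MUL, STORE (3 ops)
  Iteration 3: SUB, MUL, STORE (3 ops)
  Iteration 4: SUB, MUL, STORE (3 ops)
  Iteration 5: SUB, MUL, STORE (3 ops)
  Iteration 6: SUB, MUL, STORE (3 ops)
Total: 6 iterations * 3 ops/iter = 18 operations

18


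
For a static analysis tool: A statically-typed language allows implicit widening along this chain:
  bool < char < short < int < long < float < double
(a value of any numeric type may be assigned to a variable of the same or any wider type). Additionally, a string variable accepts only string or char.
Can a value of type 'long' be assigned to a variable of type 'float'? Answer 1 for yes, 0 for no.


Target variable type: float
Source value type: long
Numeric ranks: long=4, float=5
Widening allowed iff rank(source) <= rank(target): 4 <= 5? Yes
Result: 1

1


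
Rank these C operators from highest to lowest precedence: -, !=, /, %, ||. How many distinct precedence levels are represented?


Looking up precedence for each operator:
  - -> precedence 5
  != -> precedence 3
  / -> precedence 6
  % -> precedence 6
  || -> precedence 1
Sorted highest to lowest: /, %, -, !=, ||
Distinct precedence values: [6, 5, 3, 1]
Number of distinct levels: 4

4


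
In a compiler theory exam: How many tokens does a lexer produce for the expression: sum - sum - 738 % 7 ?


Scanning 'sum - sum - 738 % 7'
Token 1: 'sum' -> identifier
Token 2: '-' -> operator
Token 3: 'sum' -> identifier
Token 4: '-' -> operator
Token 5: '738' -> integer_literal
Token 6: '%' -> operator
Token 7: '7' -> integer_literal
Total tokens: 7

7


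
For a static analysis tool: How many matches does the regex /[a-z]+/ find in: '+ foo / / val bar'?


Pattern: /[a-z]+/ (identifiers)
Input: '+ foo / / val bar'
Scanning for matches:
  Match 1: 'foo'
  Match 2: 'val'
  Match 3: 'bar'
Total matches: 3

3


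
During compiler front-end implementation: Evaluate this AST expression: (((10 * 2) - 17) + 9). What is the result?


Expression: (((10 * 2) - 17) + 9)
Evaluating step by step:
  10 * 2 = 20
  20 - 17 = 3
  3 + 9 = 12
Result: 12

12


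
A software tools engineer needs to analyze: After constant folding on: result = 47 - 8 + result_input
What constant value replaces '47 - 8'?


Identifying constant sub-expression:
  Original: result = 47 - 8 + result_input
  47 and 8 are both compile-time constants
  Evaluating: 47 - 8 = 39
  After folding: result = 39 + result_input

39
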